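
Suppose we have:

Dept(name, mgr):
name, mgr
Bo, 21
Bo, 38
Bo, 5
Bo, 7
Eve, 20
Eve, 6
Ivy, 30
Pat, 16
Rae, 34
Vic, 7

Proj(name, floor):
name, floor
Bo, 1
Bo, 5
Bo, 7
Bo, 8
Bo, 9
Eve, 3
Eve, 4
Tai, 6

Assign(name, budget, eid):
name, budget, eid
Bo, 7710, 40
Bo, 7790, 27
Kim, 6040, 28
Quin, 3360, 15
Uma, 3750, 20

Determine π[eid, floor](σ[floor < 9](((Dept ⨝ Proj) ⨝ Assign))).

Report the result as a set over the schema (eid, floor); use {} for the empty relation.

{(27, 1), (27, 5), (27, 7), (27, 8), (40, 1), (40, 5), (40, 7), (40, 8)}

Natural join on name: {(Bo, 21, 1), (Bo, 21, 5), (Bo, 21, 7), (Bo, 21, 8), (Bo, 21, 9), (Bo, 38, 1), (Bo, 38, 5), (Bo, 38, 7), (Bo, 38, 8), (Bo, 38, 9), (Bo, 5, 1), (Bo, 5, 5), (Bo, 5, 7), (Bo, 5, 8), (Bo, 5, 9), (Bo, 7, 1), (Bo, 7, 5), (Bo, 7, 7), (Bo, 7, 8), (Bo, 7, 9), (Eve, 20, 3), (Eve, 20, 4), (Eve, 6, 3), (Eve, 6, 4)}
Natural join on name: {(Bo, 21, 1, 7710, 40), (Bo, 21, 1, 7790, 27), (Bo, 21, 5, 7710, 40), (Bo, 21, 5, 7790, 27), (Bo, 21, 7, 7710, 40), (Bo, 21, 7, 7790, 27), (Bo, 21, 8, 7710, 40), (Bo, 21, 8, 7790, 27), (Bo, 21, 9, 7710, 40), (Bo, 21, 9, 7790, 27), (Bo, 38, 1, 7710, 40), (Bo, 38, 1, 7790, 27), (Bo, 38, 5, 7710, 40), (Bo, 38, 5, 7790, 27), (Bo, 38, 7, 7710, 40), (Bo, 38, 7, 7790, 27), (Bo, 38, 8, 7710, 40), (Bo, 38, 8, 7790, 27), (Bo, 38, 9, 7710, 40), (Bo, 38, 9, 7790, 27), (Bo, 5, 1, 7710, 40), (Bo, 5, 1, 7790, 27), (Bo, 5, 5, 7710, 40), (Bo, 5, 5, 7790, 27), (Bo, 5, 7, 7710, 40), (Bo, 5, 7, 7790, 27), (Bo, 5, 8, 7710, 40), (Bo, 5, 8, 7790, 27), (Bo, 5, 9, 7710, 40), (Bo, 5, 9, 7790, 27), (Bo, 7, 1, 7710, 40), (Bo, 7, 1, 7790, 27), (Bo, 7, 5, 7710, 40), (Bo, 7, 5, 7790, 27), (Bo, 7, 7, 7710, 40), (Bo, 7, 7, 7790, 27), (Bo, 7, 8, 7710, 40), (Bo, 7, 8, 7790, 27), (Bo, 7, 9, 7710, 40), (Bo, 7, 9, 7790, 27)}
Selection floor < 9: {(Bo, 21, 1, 7710, 40), (Bo, 21, 1, 7790, 27), (Bo, 21, 5, 7710, 40), (Bo, 21, 5, 7790, 27), (Bo, 21, 7, 7710, 40), (Bo, 21, 7, 7790, 27), (Bo, 21, 8, 7710, 40), (Bo, 21, 8, 7790, 27), (Bo, 38, 1, 7710, 40), (Bo, 38, 1, 7790, 27), (Bo, 38, 5, 7710, 40), (Bo, 38, 5, 7790, 27), (Bo, 38, 7, 7710, 40), (Bo, 38, 7, 7790, 27), (Bo, 38, 8, 7710, 40), (Bo, 38, 8, 7790, 27), (Bo, 5, 1, 7710, 40), (Bo, 5, 1, 7790, 27), (Bo, 5, 5, 7710, 40), (Bo, 5, 5, 7790, 27), (Bo, 5, 7, 7710, 40), (Bo, 5, 7, 7790, 27), (Bo, 5, 8, 7710, 40), (Bo, 5, 8, 7790, 27), (Bo, 7, 1, 7710, 40), (Bo, 7, 1, 7790, 27), (Bo, 7, 5, 7710, 40), (Bo, 7, 5, 7790, 27), (Bo, 7, 7, 7710, 40), (Bo, 7, 7, 7790, 27), (Bo, 7, 8, 7710, 40), (Bo, 7, 8, 7790, 27)}
π_{eid, floor} gives {(27, 1), (27, 5), (27, 7), (27, 8), (40, 1), (40, 5), (40, 7), (40, 8)} (24 duplicate(s) eliminated).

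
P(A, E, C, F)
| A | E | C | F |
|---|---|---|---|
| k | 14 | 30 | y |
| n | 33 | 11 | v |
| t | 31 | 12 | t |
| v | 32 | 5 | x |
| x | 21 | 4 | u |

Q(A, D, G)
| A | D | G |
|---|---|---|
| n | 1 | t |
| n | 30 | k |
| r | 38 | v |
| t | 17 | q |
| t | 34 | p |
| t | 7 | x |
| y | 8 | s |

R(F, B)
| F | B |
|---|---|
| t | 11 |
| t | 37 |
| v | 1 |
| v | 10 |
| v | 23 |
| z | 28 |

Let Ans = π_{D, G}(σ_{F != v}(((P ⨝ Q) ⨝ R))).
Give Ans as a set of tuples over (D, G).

Joining P and Q on A yields {(n, 33, 11, v, 1, t), (n, 33, 11, v, 30, k), (t, 31, 12, t, 17, q), (t, 31, 12, t, 34, p), (t, 31, 12, t, 7, x)}.
Joining (P ⨝ Q) and R on F yields {(n, 33, 11, v, 1, t, 1), (n, 33, 11, v, 1, t, 10), (n, 33, 11, v, 1, t, 23), (n, 33, 11, v, 30, k, 1), (n, 33, 11, v, 30, k, 10), (n, 33, 11, v, 30, k, 23), (t, 31, 12, t, 17, q, 11), (t, 31, 12, t, 17, q, 37), (t, 31, 12, t, 34, p, 11), (t, 31, 12, t, 34, p, 37), (t, 31, 12, t, 7, x, 11), (t, 31, 12, t, 7, x, 37)}.
σ[F != v]: keep tuples satisfying F != v → {(t, 31, 12, t, 17, q, 11), (t, 31, 12, t, 17, q, 37), (t, 31, 12, t, 34, p, 11), (t, 31, 12, t, 34, p, 37), (t, 31, 12, t, 7, x, 11), (t, 31, 12, t, 7, x, 37)}
Keep only column(s) D, G (3 duplicate(s) eliminated): {(17, q), (34, p), (7, x)}

{(17, q), (34, p), (7, x)}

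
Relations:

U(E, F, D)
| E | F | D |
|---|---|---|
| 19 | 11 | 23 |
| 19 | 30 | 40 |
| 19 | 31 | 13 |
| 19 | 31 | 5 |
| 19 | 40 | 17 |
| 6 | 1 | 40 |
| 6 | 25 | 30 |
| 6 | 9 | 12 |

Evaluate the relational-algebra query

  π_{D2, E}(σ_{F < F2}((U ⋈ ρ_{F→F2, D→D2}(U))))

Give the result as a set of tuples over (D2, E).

{(12, 6), (13, 19), (17, 19), (30, 6), (40, 19), (5, 19)}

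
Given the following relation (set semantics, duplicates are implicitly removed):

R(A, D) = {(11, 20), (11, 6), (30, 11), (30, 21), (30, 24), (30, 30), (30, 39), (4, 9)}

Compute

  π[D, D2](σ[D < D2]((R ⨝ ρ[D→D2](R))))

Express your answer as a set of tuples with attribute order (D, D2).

ρ[D→D2]: schema becomes (A, D2); tuples unchanged.
Natural join on A: {(11, 20, 20), (11, 20, 6), (11, 6, 20), (11, 6, 6), (30, 11, 11), (30, 11, 21), (30, 11, 24), (30, 11, 30), (30, 11, 39), (30, 21, 11), (30, 21, 21), (30, 21, 24), (30, 21, 30), (30, 21, 39), (30, 24, 11), (30, 24, 21), (30, 24, 24), (30, 24, 30), (30, 24, 39), (30, 30, 11), (30, 30, 21), (30, 30, 24), (30, 30, 30), (30, 30, 39), (30, 39, 11), (30, 39, 21), (30, 39, 24), (30, 39, 30), (30, 39, 39), (4, 9, 9)}
σ[D < D2]: keep tuples satisfying D < D2 → {(11, 6, 20), (30, 11, 21), (30, 11, 24), (30, 11, 30), (30, 11, 39), (30, 21, 24), (30, 21, 30), (30, 21, 39), (30, 24, 30), (30, 24, 39), (30, 30, 39)}
π[D, D2]: project onto (D, D2) → {(11, 21), (11, 24), (11, 30), (11, 39), (21, 24), (21, 30), (21, 39), (24, 30), (24, 39), (30, 39), (6, 20)}

{(11, 21), (11, 24), (11, 30), (11, 39), (21, 24), (21, 30), (21, 39), (24, 30), (24, 39), (30, 39), (6, 20)}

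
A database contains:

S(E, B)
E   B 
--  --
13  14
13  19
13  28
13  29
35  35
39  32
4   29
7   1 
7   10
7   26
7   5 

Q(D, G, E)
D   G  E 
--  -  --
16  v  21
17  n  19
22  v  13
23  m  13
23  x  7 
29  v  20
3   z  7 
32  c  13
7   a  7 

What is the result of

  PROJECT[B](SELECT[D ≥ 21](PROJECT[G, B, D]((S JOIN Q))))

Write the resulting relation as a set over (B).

{1, 10, 14, 19, 26, 28, 29, 5}

Joining S and Q on E yields {(13, 14, 22, v), (13, 14, 23, m), (13, 14, 32, c), (13, 19, 22, v), (13, 19, 23, m), (13, 19, 32, c), (13, 28, 22, v), (13, 28, 23, m), (13, 28, 32, c), (13, 29, 22, v), (13, 29, 23, m), (13, 29, 32, c), (7, 1, 23, x), (7, 1, 3, z), (7, 1, 7, a), (7, 10, 23, x), (7, 10, 3, z), (7, 10, 7, a), (7, 26, 23, x), (7, 26, 3, z), (7, 26, 7, a), (7, 5, 23, x), (7, 5, 3, z), (7, 5, 7, a)}.
Projecting to G, B, D: {(a, 1, 7), (a, 10, 7), (a, 26, 7), (a, 5, 7), (c, 14, 32), (c, 19, 32), (c, 28, 32), (c, 29, 32), (m, 14, 23), (m, 19, 23), (m, 28, 23), (m, 29, 23), (v, 14, 22), (v, 19, 22), (v, 28, 22), (v, 29, 22), (x, 1, 23), (x, 10, 23), (x, 26, 23), (x, 5, 23), (z, 1, 3), (z, 10, 3), (z, 26, 3), (z, 5, 3)}
Apply σ_{D ≥ 21}; surviving tuples: {(c, 14, 32), (c, 19, 32), (c, 28, 32), (c, 29, 32), (m, 14, 23), (m, 19, 23), (m, 28, 23), (m, 29, 23), (v, 14, 22), (v, 19, 22), (v, 28, 22), (v, 29, 22), (x, 1, 23), (x, 10, 23), (x, 26, 23), (x, 5, 23)}
Projecting to B (8 duplicate(s) eliminated): {1, 10, 14, 19, 26, 28, 29, 5}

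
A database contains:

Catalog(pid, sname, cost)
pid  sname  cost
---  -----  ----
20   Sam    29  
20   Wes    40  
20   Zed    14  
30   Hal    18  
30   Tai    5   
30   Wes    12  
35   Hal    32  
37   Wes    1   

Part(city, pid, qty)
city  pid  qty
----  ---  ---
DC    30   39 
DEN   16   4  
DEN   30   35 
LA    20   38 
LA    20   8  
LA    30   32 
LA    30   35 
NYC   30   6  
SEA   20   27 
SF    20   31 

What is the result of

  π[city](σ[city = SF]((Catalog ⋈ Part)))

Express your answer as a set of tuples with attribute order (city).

Joining Catalog and Part on pid yields {(20, Sam, 29, LA, 38), (20, Sam, 29, LA, 8), (20, Sam, 29, SEA, 27), (20, Sam, 29, SF, 31), (20, Wes, 40, LA, 38), (20, Wes, 40, LA, 8), (20, Wes, 40, SEA, 27), (20, Wes, 40, SF, 31), (20, Zed, 14, LA, 38), (20, Zed, 14, LA, 8), (20, Zed, 14, SEA, 27), (20, Zed, 14, SF, 31), (30, Hal, 18, DC, 39), (30, Hal, 18, DEN, 35), (30, Hal, 18, LA, 32), (30, Hal, 18, LA, 35), (30, Hal, 18, NYC, 6), (30, Tai, 5, DC, 39), (30, Tai, 5, DEN, 35), (30, Tai, 5, LA, 32), (30, Tai, 5, LA, 35), (30, Tai, 5, NYC, 6), (30, Wes, 12, DC, 39), (30, Wes, 12, DEN, 35), (30, Wes, 12, LA, 32), (30, Wes, 12, LA, 35), (30, Wes, 12, NYC, 6)}.
σ[city = SF]: keep tuples satisfying city = SF → {(20, Sam, 29, SF, 31), (20, Wes, 40, SF, 31), (20, Zed, 14, SF, 31)}
π_{city} gives {SF} (2 duplicate(s) eliminated).

{SF}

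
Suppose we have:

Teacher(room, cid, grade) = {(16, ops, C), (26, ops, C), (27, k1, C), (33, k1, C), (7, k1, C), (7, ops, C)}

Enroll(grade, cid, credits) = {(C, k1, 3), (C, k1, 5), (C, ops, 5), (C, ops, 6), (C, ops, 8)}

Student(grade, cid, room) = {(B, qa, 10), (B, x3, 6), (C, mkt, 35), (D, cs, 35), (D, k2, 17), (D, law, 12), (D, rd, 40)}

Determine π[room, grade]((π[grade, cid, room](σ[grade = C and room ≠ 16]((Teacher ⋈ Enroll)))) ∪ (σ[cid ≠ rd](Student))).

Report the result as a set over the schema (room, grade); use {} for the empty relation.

Teacher ⋈ Enroll (natural join on cid, grade): {(16, ops, C, 5), (16, ops, C, 6), (16, ops, C, 8), (26, ops, C, 5), (26, ops, C, 6), (26, ops, C, 8), (27, k1, C, 3), (27, k1, C, 5), (33, k1, C, 3), (33, k1, C, 5), (7, k1, C, 3), (7, k1, C, 5), (7, ops, C, 5), (7, ops, C, 6), (7, ops, C, 8)}
Filtering on grade = C and room ≠ 16 leaves {(26, ops, C, 5), (26, ops, C, 6), (26, ops, C, 8), (27, k1, C, 3), (27, k1, C, 5), (33, k1, C, 3), (33, k1, C, 5), (7, k1, C, 3), (7, k1, C, 5), (7, ops, C, 5), (7, ops, C, 6), (7, ops, C, 8)}.
Projecting to grade, cid, room (7 duplicate(s) eliminated): {(C, k1, 27), (C, k1, 33), (C, k1, 7), (C, ops, 26), (C, ops, 7)}
Filtering on cid ≠ rd leaves {(B, qa, 10), (B, x3, 6), (C, mkt, 35), (D, cs, 35), (D, k2, 17), (D, law, 12)}.
Taking the union: {(B, qa, 10), (B, x3, 6), (C, k1, 27), (C, k1, 33), (C, k1, 7), (C, mkt, 35), (C, ops, 26), (C, ops, 7), (D, cs, 35), (D, k2, 17), (D, law, 12)}
Projecting to room, grade (1 duplicate(s) eliminated): {(10, B), (12, D), (17, D), (26, C), (27, C), (33, C), (35, C), (35, D), (6, B), (7, C)}

{(10, B), (12, D), (17, D), (26, C), (27, C), (33, C), (35, C), (35, D), (6, B), (7, C)}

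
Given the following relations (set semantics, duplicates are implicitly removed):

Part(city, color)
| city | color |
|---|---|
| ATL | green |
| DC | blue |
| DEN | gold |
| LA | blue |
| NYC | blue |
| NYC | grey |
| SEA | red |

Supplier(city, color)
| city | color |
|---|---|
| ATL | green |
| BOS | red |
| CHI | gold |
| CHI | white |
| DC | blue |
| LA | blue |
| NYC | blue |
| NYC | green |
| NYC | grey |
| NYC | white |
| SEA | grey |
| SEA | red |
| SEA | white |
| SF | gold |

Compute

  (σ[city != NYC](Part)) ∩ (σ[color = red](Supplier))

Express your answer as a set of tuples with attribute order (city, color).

{(SEA, red)}

Apply σ_{city != NYC}; surviving tuples: {(ATL, green), (DC, blue), (DEN, gold), (LA, blue), (SEA, red)}
Apply σ_{color = red}; surviving tuples: {(BOS, red), (SEA, red)}
Intersection: {(ATL, green), (DC, blue), (DEN, gold), (LA, blue), (SEA, red)} with {(BOS, red), (SEA, red)} → {(SEA, red)}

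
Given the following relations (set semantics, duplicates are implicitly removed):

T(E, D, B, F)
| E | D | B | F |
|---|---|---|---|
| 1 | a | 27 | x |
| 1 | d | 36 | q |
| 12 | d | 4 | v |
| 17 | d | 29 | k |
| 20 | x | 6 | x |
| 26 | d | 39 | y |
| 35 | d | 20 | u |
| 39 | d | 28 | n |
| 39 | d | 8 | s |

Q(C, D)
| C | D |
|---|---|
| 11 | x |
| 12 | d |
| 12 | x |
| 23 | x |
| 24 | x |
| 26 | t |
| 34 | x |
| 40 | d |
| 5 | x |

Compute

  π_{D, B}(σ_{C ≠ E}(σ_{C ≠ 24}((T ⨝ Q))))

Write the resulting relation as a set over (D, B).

T ⋈ Q (natural join on D): {(1, d, 36, q, 12), (1, d, 36, q, 40), (12, d, 4, v, 12), (12, d, 4, v, 40), (17, d, 29, k, 12), (17, d, 29, k, 40), (20, x, 6, x, 11), (20, x, 6, x, 12), (20, x, 6, x, 23), (20, x, 6, x, 24), (20, x, 6, x, 34), (20, x, 6, x, 5), (26, d, 39, y, 12), (26, d, 39, y, 40), (35, d, 20, u, 12), (35, d, 20, u, 40), (39, d, 28, n, 12), (39, d, 28, n, 40), (39, d, 8, s, 12), (39, d, 8, s, 40)}
Selection C ≠ 24: {(1, d, 36, q, 12), (1, d, 36, q, 40), (12, d, 4, v, 12), (12, d, 4, v, 40), (17, d, 29, k, 12), (17, d, 29, k, 40), (20, x, 6, x, 11), (20, x, 6, x, 12), (20, x, 6, x, 23), (20, x, 6, x, 34), (20, x, 6, x, 5), (26, d, 39, y, 12), (26, d, 39, y, 40), (35, d, 20, u, 12), (35, d, 20, u, 40), (39, d, 28, n, 12), (39, d, 28, n, 40), (39, d, 8, s, 12), (39, d, 8, s, 40)}
Selection C ≠ E: {(1, d, 36, q, 12), (1, d, 36, q, 40), (12, d, 4, v, 40), (17, d, 29, k, 12), (17, d, 29, k, 40), (20, x, 6, x, 11), (20, x, 6, x, 12), (20, x, 6, x, 23), (20, x, 6, x, 34), (20, x, 6, x, 5), (26, d, 39, y, 12), (26, d, 39, y, 40), (35, d, 20, u, 12), (35, d, 20, u, 40), (39, d, 28, n, 12), (39, d, 28, n, 40), (39, d, 8, s, 12), (39, d, 8, s, 40)}
Keep only column(s) D, B (10 duplicate(s) eliminated): {(d, 20), (d, 28), (d, 29), (d, 36), (d, 39), (d, 4), (d, 8), (x, 6)}

{(d, 20), (d, 28), (d, 29), (d, 36), (d, 39), (d, 4), (d, 8), (x, 6)}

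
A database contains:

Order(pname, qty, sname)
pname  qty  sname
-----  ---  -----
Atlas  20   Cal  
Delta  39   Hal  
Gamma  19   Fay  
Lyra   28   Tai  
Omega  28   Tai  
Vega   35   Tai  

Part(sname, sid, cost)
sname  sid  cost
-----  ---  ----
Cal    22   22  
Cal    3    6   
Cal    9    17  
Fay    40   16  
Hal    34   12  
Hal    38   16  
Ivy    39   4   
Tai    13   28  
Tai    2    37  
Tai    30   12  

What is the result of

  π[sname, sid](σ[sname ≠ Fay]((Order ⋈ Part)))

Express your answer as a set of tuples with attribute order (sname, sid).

{(Cal, 22), (Cal, 3), (Cal, 9), (Hal, 34), (Hal, 38), (Tai, 13), (Tai, 2), (Tai, 30)}

Joining Order and Part on sname yields {(Atlas, 20, Cal, 22, 22), (Atlas, 20, Cal, 3, 6), (Atlas, 20, Cal, 9, 17), (Delta, 39, Hal, 34, 12), (Delta, 39, Hal, 38, 16), (Gamma, 19, Fay, 40, 16), (Lyra, 28, Tai, 13, 28), (Lyra, 28, Tai, 2, 37), (Lyra, 28, Tai, 30, 12), (Omega, 28, Tai, 13, 28), (Omega, 28, Tai, 2, 37), (Omega, 28, Tai, 30, 12), (Vega, 35, Tai, 13, 28), (Vega, 35, Tai, 2, 37), (Vega, 35, Tai, 30, 12)}.
Filtering on sname ≠ Fay leaves {(Atlas, 20, Cal, 22, 22), (Atlas, 20, Cal, 3, 6), (Atlas, 20, Cal, 9, 17), (Delta, 39, Hal, 34, 12), (Delta, 39, Hal, 38, 16), (Lyra, 28, Tai, 13, 28), (Lyra, 28, Tai, 2, 37), (Lyra, 28, Tai, 30, 12), (Omega, 28, Tai, 13, 28), (Omega, 28, Tai, 2, 37), (Omega, 28, Tai, 30, 12), (Vega, 35, Tai, 13, 28), (Vega, 35, Tai, 2, 37), (Vega, 35, Tai, 30, 12)}.
π[sname, sid]: project onto (sname, sid) (6 duplicate(s) eliminated) → {(Cal, 22), (Cal, 3), (Cal, 9), (Hal, 34), (Hal, 38), (Tai, 13), (Tai, 2), (Tai, 30)}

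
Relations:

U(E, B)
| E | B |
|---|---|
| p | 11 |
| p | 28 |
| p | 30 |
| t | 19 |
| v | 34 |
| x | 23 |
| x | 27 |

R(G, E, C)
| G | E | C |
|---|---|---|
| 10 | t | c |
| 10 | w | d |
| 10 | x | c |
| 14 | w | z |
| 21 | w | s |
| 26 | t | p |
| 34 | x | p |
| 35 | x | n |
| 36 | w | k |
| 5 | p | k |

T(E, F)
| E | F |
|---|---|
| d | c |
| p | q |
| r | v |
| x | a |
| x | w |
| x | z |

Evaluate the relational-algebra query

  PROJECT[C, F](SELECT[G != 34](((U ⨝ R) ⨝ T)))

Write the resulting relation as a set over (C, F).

Natural join on E: {(p, 11, 5, k), (p, 28, 5, k), (p, 30, 5, k), (t, 19, 10, c), (t, 19, 26, p), (x, 23, 10, c), (x, 23, 34, p), (x, 23, 35, n), (x, 27, 10, c), (x, 27, 34, p), (x, 27, 35, n)}
Natural join on E: {(p, 11, 5, k, q), (p, 28, 5, k, q), (p, 30, 5, k, q), (x, 23, 10, c, a), (x, 23, 10, c, w), (x, 23, 10, c, z), (x, 23, 34, p, a), (x, 23, 34, p, w), (x, 23, 34, p, z), (x, 23, 35, n, a), (x, 23, 35, n, w), (x, 23, 35, n, z), (x, 27, 10, c, a), (x, 27, 10, c, w), (x, 27, 10, c, z), (x, 27, 34, p, a), (x, 27, 34, p, w), (x, 27, 34, p, z), (x, 27, 35, n, a), (x, 27, 35, n, w), (x, 27, 35, n, z)}
Filtering on G != 34 leaves {(p, 11, 5, k, q), (p, 28, 5, k, q), (p, 30, 5, k, q), (x, 23, 10, c, a), (x, 23, 10, c, w), (x, 23, 10, c, z), (x, 23, 35, n, a), (x, 23, 35, n, w), (x, 23, 35, n, z), (x, 27, 10, c, a), (x, 27, 10, c, w), (x, 27, 10, c, z), (x, 27, 35, n, a), (x, 27, 35, n, w), (x, 27, 35, n, z)}.
π_{C, F} gives {(c, a), (c, w), (c, z), (k, q), (n, a), (n, w), (n, z)} (8 duplicate(s) eliminated).

{(c, a), (c, w), (c, z), (k, q), (n, a), (n, w), (n, z)}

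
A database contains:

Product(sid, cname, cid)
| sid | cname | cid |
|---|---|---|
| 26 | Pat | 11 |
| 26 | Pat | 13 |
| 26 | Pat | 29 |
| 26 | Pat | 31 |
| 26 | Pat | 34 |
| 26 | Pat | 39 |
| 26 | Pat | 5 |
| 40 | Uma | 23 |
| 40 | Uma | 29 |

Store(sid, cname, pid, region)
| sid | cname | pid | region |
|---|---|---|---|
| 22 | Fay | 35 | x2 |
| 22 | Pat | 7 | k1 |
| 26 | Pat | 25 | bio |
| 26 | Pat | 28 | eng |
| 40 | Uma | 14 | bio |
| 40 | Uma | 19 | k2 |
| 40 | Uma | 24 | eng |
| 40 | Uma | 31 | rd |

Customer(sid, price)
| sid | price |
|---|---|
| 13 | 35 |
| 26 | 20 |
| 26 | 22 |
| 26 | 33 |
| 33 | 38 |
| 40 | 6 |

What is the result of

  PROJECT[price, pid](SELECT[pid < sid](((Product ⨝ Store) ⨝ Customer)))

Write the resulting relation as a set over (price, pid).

{(20, 25), (22, 25), (33, 25), (6, 14), (6, 19), (6, 24), (6, 31)}

Natural join on sid, cname: {(26, Pat, 11, 25, bio), (26, Pat, 11, 28, eng), (26, Pat, 13, 25, bio), (26, Pat, 13, 28, eng), (26, Pat, 29, 25, bio), (26, Pat, 29, 28, eng), (26, Pat, 31, 25, bio), (26, Pat, 31, 28, eng), (26, Pat, 34, 25, bio), (26, Pat, 34, 28, eng), (26, Pat, 39, 25, bio), (26, Pat, 39, 28, eng), (26, Pat, 5, 25, bio), (26, Pat, 5, 28, eng), (40, Uma, 23, 14, bio), (40, Uma, 23, 19, k2), (40, Uma, 23, 24, eng), (40, Uma, 23, 31, rd), (40, Uma, 29, 14, bio), (40, Uma, 29, 19, k2), (40, Uma, 29, 24, eng), (40, Uma, 29, 31, rd)}
Natural join on sid: {(26, Pat, 11, 25, bio, 20), (26, Pat, 11, 25, bio, 22), (26, Pat, 11, 25, bio, 33), (26, Pat, 11, 28, eng, 20), (26, Pat, 11, 28, eng, 22), (26, Pat, 11, 28, eng, 33), (26, Pat, 13, 25, bio, 20), (26, Pat, 13, 25, bio, 22), (26, Pat, 13, 25, bio, 33), (26, Pat, 13, 28, eng, 20), (26, Pat, 13, 28, eng, 22), (26, Pat, 13, 28, eng, 33), (26, Pat, 29, 25, bio, 20), (26, Pat, 29, 25, bio, 22), (26, Pat, 29, 25, bio, 33), (26, Pat, 29, 28, eng, 20), (26, Pat, 29, 28, eng, 22), (26, Pat, 29, 28, eng, 33), (26, Pat, 31, 25, bio, 20), (26, Pat, 31, 25, bio, 22), (26, Pat, 31, 25, bio, 33), (26, Pat, 31, 28, eng, 20), (26, Pat, 31, 28, eng, 22), (26, Pat, 31, 28, eng, 33), (26, Pat, 34, 25, bio, 20), (26, Pat, 34, 25, bio, 22), (26, Pat, 34, 25, bio, 33), (26, Pat, 34, 28, eng, 20), (26, Pat, 34, 28, eng, 22), (26, Pat, 34, 28, eng, 33), (26, Pat, 39, 25, bio, 20), (26, Pat, 39, 25, bio, 22), (26, Pat, 39, 25, bio, 33), (26, Pat, 39, 28, eng, 20), (26, Pat, 39, 28, eng, 22), (26, Pat, 39, 28, eng, 33), (26, Pat, 5, 25, bio, 20), (26, Pat, 5, 25, bio, 22), (26, Pat, 5, 25, bio, 33), (26, Pat, 5, 28, eng, 20), (26, Pat, 5, 28, eng, 22), (26, Pat, 5, 28, eng, 33), (40, Uma, 23, 14, bio, 6), (40, Uma, 23, 19, k2, 6), (40, Uma, 23, 24, eng, 6), (40, Uma, 23, 31, rd, 6), (40, Uma, 29, 14, bio, 6), (40, Uma, 29, 19, k2, 6), (40, Uma, 29, 24, eng, 6), (40, Uma, 29, 31, rd, 6)}
Apply σ_{pid < sid}; surviving tuples: {(26, Pat, 11, 25, bio, 20), (26, Pat, 11, 25, bio, 22), (26, Pat, 11, 25, bio, 33), (26, Pat, 13, 25, bio, 20), (26, Pat, 13, 25, bio, 22), (26, Pat, 13, 25, bio, 33), (26, Pat, 29, 25, bio, 20), (26, Pat, 29, 25, bio, 22), (26, Pat, 29, 25, bio, 33), (26, Pat, 31, 25, bio, 20), (26, Pat, 31, 25, bio, 22), (26, Pat, 31, 25, bio, 33), (26, Pat, 34, 25, bio, 20), (26, Pat, 34, 25, bio, 22), (26, Pat, 34, 25, bio, 33), (26, Pat, 39, 25, bio, 20), (26, Pat, 39, 25, bio, 22), (26, Pat, 39, 25, bio, 33), (26, Pat, 5, 25, bio, 20), (26, Pat, 5, 25, bio, 22), (26, Pat, 5, 25, bio, 33), (40, Uma, 23, 14, bio, 6), (40, Uma, 23, 19, k2, 6), (40, Uma, 23, 24, eng, 6), (40, Uma, 23, 31, rd, 6), (40, Uma, 29, 14, bio, 6), (40, Uma, 29, 19, k2, 6), (40, Uma, 29, 24, eng, 6), (40, Uma, 29, 31, rd, 6)}
Keep only column(s) price, pid (22 duplicate(s) eliminated): {(20, 25), (22, 25), (33, 25), (6, 14), (6, 19), (6, 24), (6, 31)}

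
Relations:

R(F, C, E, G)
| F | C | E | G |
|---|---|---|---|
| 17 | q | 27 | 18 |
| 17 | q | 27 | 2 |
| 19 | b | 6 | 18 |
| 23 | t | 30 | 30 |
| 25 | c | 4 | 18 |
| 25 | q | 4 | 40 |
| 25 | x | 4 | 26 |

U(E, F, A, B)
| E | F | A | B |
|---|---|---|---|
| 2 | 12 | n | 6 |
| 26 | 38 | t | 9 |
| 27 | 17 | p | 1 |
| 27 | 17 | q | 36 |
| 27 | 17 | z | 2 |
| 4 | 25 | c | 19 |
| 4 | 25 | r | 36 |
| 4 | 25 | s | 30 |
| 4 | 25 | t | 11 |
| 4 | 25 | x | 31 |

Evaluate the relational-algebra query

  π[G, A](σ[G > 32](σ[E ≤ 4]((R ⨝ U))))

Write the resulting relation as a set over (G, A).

{(40, c), (40, r), (40, s), (40, t), (40, x)}

R ⋈ U (natural join on F, E): {(17, q, 27, 18, p, 1), (17, q, 27, 18, q, 36), (17, q, 27, 18, z, 2), (17, q, 27, 2, p, 1), (17, q, 27, 2, q, 36), (17, q, 27, 2, z, 2), (25, c, 4, 18, c, 19), (25, c, 4, 18, r, 36), (25, c, 4, 18, s, 30), (25, c, 4, 18, t, 11), (25, c, 4, 18, x, 31), (25, q, 4, 40, c, 19), (25, q, 4, 40, r, 36), (25, q, 4, 40, s, 30), (25, q, 4, 40, t, 11), (25, q, 4, 40, x, 31), (25, x, 4, 26, c, 19), (25, x, 4, 26, r, 36), (25, x, 4, 26, s, 30), (25, x, 4, 26, t, 11), (25, x, 4, 26, x, 31)}
σ[E ≤ 4]: keep tuples satisfying E ≤ 4 → {(25, c, 4, 18, c, 19), (25, c, 4, 18, r, 36), (25, c, 4, 18, s, 30), (25, c, 4, 18, t, 11), (25, c, 4, 18, x, 31), (25, q, 4, 40, c, 19), (25, q, 4, 40, r, 36), (25, q, 4, 40, s, 30), (25, q, 4, 40, t, 11), (25, q, 4, 40, x, 31), (25, x, 4, 26, c, 19), (25, x, 4, 26, r, 36), (25, x, 4, 26, s, 30), (25, x, 4, 26, t, 11), (25, x, 4, 26, x, 31)}
σ[G > 32]: keep tuples satisfying G > 32 → {(25, q, 4, 40, c, 19), (25, q, 4, 40, r, 36), (25, q, 4, 40, s, 30), (25, q, 4, 40, t, 11), (25, q, 4, 40, x, 31)}
π[G, A]: project onto (G, A) → {(40, c), (40, r), (40, s), (40, t), (40, x)}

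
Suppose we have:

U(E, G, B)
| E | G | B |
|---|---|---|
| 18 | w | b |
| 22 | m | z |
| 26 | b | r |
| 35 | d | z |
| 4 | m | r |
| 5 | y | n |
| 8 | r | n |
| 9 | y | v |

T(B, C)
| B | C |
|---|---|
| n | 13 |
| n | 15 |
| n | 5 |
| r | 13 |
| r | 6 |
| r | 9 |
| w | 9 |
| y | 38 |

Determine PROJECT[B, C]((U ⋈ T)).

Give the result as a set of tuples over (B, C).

{(n, 13), (n, 15), (n, 5), (r, 13), (r, 6), (r, 9)}

Natural join on B: {(26, b, r, 13), (26, b, r, 6), (26, b, r, 9), (4, m, r, 13), (4, m, r, 6), (4, m, r, 9), (5, y, n, 13), (5, y, n, 15), (5, y, n, 5), (8, r, n, 13), (8, r, n, 15), (8, r, n, 5)}
π_{B, C} gives {(n, 13), (n, 15), (n, 5), (r, 13), (r, 6), (r, 9)} (6 duplicate(s) eliminated).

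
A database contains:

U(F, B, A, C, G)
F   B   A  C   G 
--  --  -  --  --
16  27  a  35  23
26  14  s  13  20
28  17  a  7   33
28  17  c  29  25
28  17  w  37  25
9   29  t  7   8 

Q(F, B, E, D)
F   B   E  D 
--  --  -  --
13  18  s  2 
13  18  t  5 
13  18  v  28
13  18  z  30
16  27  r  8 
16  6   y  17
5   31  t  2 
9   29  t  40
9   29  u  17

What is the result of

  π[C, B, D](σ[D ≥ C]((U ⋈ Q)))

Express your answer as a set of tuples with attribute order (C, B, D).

Natural join on F, B: {(16, 27, a, 35, 23, r, 8), (9, 29, t, 7, 8, t, 40), (9, 29, t, 7, 8, u, 17)}
Filtering on D ≥ C leaves {(9, 29, t, 7, 8, t, 40), (9, 29, t, 7, 8, u, 17)}.
Keep only column(s) C, B, D: {(7, 29, 17), (7, 29, 40)}

{(7, 29, 17), (7, 29, 40)}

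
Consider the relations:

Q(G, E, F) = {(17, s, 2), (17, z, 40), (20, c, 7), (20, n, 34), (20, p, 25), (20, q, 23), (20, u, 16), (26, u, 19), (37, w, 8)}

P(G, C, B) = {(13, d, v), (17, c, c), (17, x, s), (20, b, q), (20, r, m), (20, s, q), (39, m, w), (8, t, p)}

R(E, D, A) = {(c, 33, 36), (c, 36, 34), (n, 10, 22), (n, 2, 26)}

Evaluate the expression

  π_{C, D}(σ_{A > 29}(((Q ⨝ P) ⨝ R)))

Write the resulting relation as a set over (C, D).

{(b, 33), (b, 36), (r, 33), (r, 36), (s, 33), (s, 36)}

Natural join on G: {(17, s, 2, c, c), (17, s, 2, x, s), (17, z, 40, c, c), (17, z, 40, x, s), (20, c, 7, b, q), (20, c, 7, r, m), (20, c, 7, s, q), (20, n, 34, b, q), (20, n, 34, r, m), (20, n, 34, s, q), (20, p, 25, b, q), (20, p, 25, r, m), (20, p, 25, s, q), (20, q, 23, b, q), (20, q, 23, r, m), (20, q, 23, s, q), (20, u, 16, b, q), (20, u, 16, r, m), (20, u, 16, s, q)}
Natural join on E: {(20, c, 7, b, q, 33, 36), (20, c, 7, b, q, 36, 34), (20, c, 7, r, m, 33, 36), (20, c, 7, r, m, 36, 34), (20, c, 7, s, q, 33, 36), (20, c, 7, s, q, 36, 34), (20, n, 34, b, q, 10, 22), (20, n, 34, b, q, 2, 26), (20, n, 34, r, m, 10, 22), (20, n, 34, r, m, 2, 26), (20, n, 34, s, q, 10, 22), (20, n, 34, s, q, 2, 26)}
Selection A > 29: {(20, c, 7, b, q, 33, 36), (20, c, 7, b, q, 36, 34), (20, c, 7, r, m, 33, 36), (20, c, 7, r, m, 36, 34), (20, c, 7, s, q, 33, 36), (20, c, 7, s, q, 36, 34)}
Projecting to C, D: {(b, 33), (b, 36), (r, 33), (r, 36), (s, 33), (s, 36)}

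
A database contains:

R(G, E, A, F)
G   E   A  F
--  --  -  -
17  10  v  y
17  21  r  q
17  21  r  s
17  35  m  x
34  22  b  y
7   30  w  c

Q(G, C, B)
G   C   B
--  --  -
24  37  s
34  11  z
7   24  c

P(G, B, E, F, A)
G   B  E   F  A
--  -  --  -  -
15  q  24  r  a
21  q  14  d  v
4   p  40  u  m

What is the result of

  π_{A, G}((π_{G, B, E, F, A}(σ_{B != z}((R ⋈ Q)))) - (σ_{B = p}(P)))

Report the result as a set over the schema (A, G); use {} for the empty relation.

Natural join on G: {(34, 22, b, y, 11, z), (7, 30, w, c, 24, c)}
Filtering on B != z leaves {(7, 30, w, c, 24, c)}.
Projecting to G, B, E, F, A: {(7, c, 30, c, w)}
Filtering on B = p leaves {(4, p, 40, u, m)}.
Difference: {(7, c, 30, c, w)} with {(4, p, 40, u, m)} → {(7, c, 30, c, w)}
Projecting to A, G: {(w, 7)}

{(w, 7)}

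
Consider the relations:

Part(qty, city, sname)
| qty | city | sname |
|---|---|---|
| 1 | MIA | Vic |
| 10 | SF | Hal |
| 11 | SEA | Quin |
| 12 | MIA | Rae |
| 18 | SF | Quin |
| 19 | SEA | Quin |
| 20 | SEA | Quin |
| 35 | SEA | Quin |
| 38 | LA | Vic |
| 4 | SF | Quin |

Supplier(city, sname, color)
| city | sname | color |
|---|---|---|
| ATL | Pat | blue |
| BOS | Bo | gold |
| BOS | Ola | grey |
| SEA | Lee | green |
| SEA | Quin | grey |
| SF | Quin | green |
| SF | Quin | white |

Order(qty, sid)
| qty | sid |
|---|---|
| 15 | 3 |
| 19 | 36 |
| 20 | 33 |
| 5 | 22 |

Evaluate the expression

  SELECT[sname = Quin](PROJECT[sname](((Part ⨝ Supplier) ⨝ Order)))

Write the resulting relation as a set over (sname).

Part ⋈ Supplier (natural join on city, sname): {(11, SEA, Quin, grey), (18, SF, Quin, green), (18, SF, Quin, white), (19, SEA, Quin, grey), (20, SEA, Quin, grey), (35, SEA, Quin, grey), (4, SF, Quin, green), (4, SF, Quin, white)}
(Part ⨝ Supplier) ⋈ Order (natural join on qty): {(19, SEA, Quin, grey, 36), (20, SEA, Quin, grey, 33)}
π_{sname} gives {Quin} (1 duplicate(s) eliminated).
Filtering on sname = Quin leaves {Quin}.

{Quin}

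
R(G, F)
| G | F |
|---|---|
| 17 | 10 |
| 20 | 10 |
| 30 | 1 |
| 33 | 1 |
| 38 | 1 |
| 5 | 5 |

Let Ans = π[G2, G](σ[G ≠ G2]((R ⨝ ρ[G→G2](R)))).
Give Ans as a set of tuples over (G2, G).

ρ[G→G2]: schema becomes (G2, F); tuples unchanged.
Joining R and ρ[G→G2](R) on F yields {(17, 10, 17), (17, 10, 20), (20, 10, 17), (20, 10, 20), (30, 1, 30), (30, 1, 33), (30, 1, 38), (33, 1, 30), (33, 1, 33), (33, 1, 38), (38, 1, 30), (38, 1, 33), (38, 1, 38), (5, 5, 5)}.
σ[G ≠ G2]: keep tuples satisfying G ≠ G2 → {(17, 10, 20), (20, 10, 17), (30, 1, 33), (30, 1, 38), (33, 1, 30), (33, 1, 38), (38, 1, 30), (38, 1, 33)}
π[G2, G]: project onto (G2, G) → {(17, 20), (20, 17), (30, 33), (30, 38), (33, 30), (33, 38), (38, 30), (38, 33)}

{(17, 20), (20, 17), (30, 33), (30, 38), (33, 30), (33, 38), (38, 30), (38, 33)}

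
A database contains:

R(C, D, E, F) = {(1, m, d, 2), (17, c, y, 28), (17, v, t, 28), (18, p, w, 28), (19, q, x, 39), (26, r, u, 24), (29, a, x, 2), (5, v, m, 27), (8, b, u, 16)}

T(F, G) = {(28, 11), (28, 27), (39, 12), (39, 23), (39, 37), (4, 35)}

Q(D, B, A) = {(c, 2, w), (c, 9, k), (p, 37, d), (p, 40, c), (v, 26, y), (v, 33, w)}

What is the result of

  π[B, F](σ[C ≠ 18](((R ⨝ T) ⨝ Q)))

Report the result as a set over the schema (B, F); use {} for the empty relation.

{(2, 28), (26, 28), (33, 28), (9, 28)}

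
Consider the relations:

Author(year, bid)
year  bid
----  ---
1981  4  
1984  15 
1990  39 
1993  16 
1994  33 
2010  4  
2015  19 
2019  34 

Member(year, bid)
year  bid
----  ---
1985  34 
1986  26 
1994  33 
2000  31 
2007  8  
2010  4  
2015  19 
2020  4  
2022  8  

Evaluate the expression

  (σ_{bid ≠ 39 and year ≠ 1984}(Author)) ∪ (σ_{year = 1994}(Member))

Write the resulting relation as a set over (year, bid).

Filtering on bid ≠ 39 and year ≠ 1984 leaves {(1981, 4), (1993, 16), (1994, 33), (2010, 4), (2015, 19), (2019, 34)}.
Filtering on year = 1994 leaves {(1994, 33)}.
Taking the union: {(1981, 4), (1993, 16), (1994, 33), (2010, 4), (2015, 19), (2019, 34)}

{(1981, 4), (1993, 16), (1994, 33), (2010, 4), (2015, 19), (2019, 34)}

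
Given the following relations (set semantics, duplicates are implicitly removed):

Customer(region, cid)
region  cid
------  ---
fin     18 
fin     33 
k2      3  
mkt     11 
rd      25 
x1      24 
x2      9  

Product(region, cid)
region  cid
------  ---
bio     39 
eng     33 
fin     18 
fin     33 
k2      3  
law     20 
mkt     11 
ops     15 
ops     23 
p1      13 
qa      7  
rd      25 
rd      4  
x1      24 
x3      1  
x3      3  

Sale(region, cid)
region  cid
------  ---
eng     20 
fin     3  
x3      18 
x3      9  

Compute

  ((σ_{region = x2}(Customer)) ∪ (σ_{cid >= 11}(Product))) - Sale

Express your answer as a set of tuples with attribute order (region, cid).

{(bio, 39), (eng, 33), (fin, 18), (fin, 33), (law, 20), (mkt, 11), (ops, 15), (ops, 23), (p1, 13), (rd, 25), (x1, 24), (x2, 9)}

Filtering on region = x2 leaves {(x2, 9)}.
Filtering on cid >= 11 leaves {(bio, 39), (eng, 33), (fin, 18), (fin, 33), (law, 20), (mkt, 11), (ops, 15), (ops, 23), (p1, 13), (rd, 25), (x1, 24)}.
Set union of the two operands is {(bio, 39), (eng, 33), (fin, 18), (fin, 33), (law, 20), (mkt, 11), (ops, 15), (ops, 23), (p1, 13), (rd, 25), (x1, 24), (x2, 9)}.
Set difference of the two operands is {(bio, 39), (eng, 33), (fin, 18), (fin, 33), (law, 20), (mkt, 11), (ops, 15), (ops, 23), (p1, 13), (rd, 25), (x1, 24), (x2, 9)}.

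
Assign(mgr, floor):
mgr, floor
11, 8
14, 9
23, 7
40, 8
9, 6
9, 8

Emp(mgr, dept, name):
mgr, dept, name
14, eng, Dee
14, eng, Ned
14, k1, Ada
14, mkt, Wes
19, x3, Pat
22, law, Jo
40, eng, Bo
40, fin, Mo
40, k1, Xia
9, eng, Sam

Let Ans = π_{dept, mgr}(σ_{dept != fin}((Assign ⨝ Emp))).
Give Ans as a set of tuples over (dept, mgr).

{(eng, 14), (eng, 40), (eng, 9), (k1, 14), (k1, 40), (mkt, 14)}

Assign ⋈ Emp (natural join on mgr): {(14, 9, eng, Dee), (14, 9, eng, Ned), (14, 9, k1, Ada), (14, 9, mkt, Wes), (40, 8, eng, Bo), (40, 8, fin, Mo), (40, 8, k1, Xia), (9, 6, eng, Sam), (9, 8, eng, Sam)}
Selection dept != fin: {(14, 9, eng, Dee), (14, 9, eng, Ned), (14, 9, k1, Ada), (14, 9, mkt, Wes), (40, 8, eng, Bo), (40, 8, k1, Xia), (9, 6, eng, Sam), (9, 8, eng, Sam)}
π_{dept, mgr} gives {(eng, 14), (eng, 40), (eng, 9), (k1, 14), (k1, 40), (mkt, 14)} (2 duplicate(s) eliminated).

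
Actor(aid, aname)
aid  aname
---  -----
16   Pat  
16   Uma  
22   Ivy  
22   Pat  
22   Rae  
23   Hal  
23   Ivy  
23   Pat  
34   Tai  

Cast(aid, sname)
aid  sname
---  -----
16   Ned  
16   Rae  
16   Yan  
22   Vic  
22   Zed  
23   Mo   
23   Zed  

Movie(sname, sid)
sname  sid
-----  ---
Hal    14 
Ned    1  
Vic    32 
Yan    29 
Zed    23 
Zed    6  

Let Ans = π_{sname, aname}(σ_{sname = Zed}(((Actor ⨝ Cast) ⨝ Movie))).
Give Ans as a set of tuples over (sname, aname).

Natural join on aid: {(16, Pat, Ned), (16, Pat, Rae), (16, Pat, Yan), (16, Uma, Ned), (16, Uma, Rae), (16, Uma, Yan), (22, Ivy, Vic), (22, Ivy, Zed), (22, Pat, Vic), (22, Pat, Zed), (22, Rae, Vic), (22, Rae, Zed), (23, Hal, Mo), (23, Hal, Zed), (23, Ivy, Mo), (23, Ivy, Zed), (23, Pat, Mo), (23, Pat, Zed)}
Natural join on sname: {(16, Pat, Ned, 1), (16, Pat, Yan, 29), (16, Uma, Ned, 1), (16, Uma, Yan, 29), (22, Ivy, Vic, 32), (22, Ivy, Zed, 23), (22, Ivy, Zed, 6), (22, Pat, Vic, 32), (22, Pat, Zed, 23), (22, Pat, Zed, 6), (22, Rae, Vic, 32), (22, Rae, Zed, 23), (22, Rae, Zed, 6), (23, Hal, Zed, 23), (23, Hal, Zed, 6), (23, Ivy, Zed, 23), (23, Ivy, Zed, 6), (23, Pat, Zed, 23), (23, Pat, Zed, 6)}
Apply σ_{sname = Zed}; surviving tuples: {(22, Ivy, Zed, 23), (22, Ivy, Zed, 6), (22, Pat, Zed, 23), (22, Pat, Zed, 6), (22, Rae, Zed, 23), (22, Rae, Zed, 6), (23, Hal, Zed, 23), (23, Hal, Zed, 6), (23, Ivy, Zed, 23), (23, Ivy, Zed, 6), (23, Pat, Zed, 23), (23, Pat, Zed, 6)}
π_{sname, aname} gives {(Zed, Hal), (Zed, Ivy), (Zed, Pat), (Zed, Rae)} (8 duplicate(s) eliminated).

{(Zed, Hal), (Zed, Ivy), (Zed, Pat), (Zed, Rae)}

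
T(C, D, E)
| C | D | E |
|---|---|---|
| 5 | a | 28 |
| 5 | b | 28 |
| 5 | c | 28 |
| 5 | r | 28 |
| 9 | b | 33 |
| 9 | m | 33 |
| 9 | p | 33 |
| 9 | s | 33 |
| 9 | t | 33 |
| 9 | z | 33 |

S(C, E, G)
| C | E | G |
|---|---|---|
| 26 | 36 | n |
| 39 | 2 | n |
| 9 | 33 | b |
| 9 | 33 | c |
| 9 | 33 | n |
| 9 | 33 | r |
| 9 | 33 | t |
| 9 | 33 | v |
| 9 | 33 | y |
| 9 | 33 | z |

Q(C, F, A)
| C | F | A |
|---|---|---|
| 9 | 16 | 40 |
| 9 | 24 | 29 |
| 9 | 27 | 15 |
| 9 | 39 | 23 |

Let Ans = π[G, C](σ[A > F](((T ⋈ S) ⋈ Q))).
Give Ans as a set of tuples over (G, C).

{(b, 9), (c, 9), (n, 9), (r, 9), (t, 9), (v, 9), (y, 9), (z, 9)}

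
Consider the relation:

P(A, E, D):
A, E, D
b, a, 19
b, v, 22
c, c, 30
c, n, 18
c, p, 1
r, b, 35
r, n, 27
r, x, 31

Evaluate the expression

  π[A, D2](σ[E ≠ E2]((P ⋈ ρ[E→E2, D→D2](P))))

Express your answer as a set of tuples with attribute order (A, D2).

ρ[E→E2, D→D2]: schema becomes (A, E2, D2); tuples unchanged.
P ⋈ ρ[E→E2, D→D2](P) (natural join on A): {(b, a, 19, a, 19), (b, a, 19, v, 22), (b, v, 22, a, 19), (b, v, 22, v, 22), (c, c, 30, c, 30), (c, c, 30, n, 18), (c, c, 30, p, 1), (c, n, 18, c, 30), (c, n, 18, n, 18), (c, n, 18, p, 1), (c, p, 1, c, 30), (c, p, 1, n, 18), (c, p, 1, p, 1), (r, b, 35, b, 35), (r, b, 35, n, 27), (r, b, 35, x, 31), (r, n, 27, b, 35), (r, n, 27, n, 27), (r, n, 27, x, 31), (r, x, 31, b, 35), (r, x, 31, n, 27), (r, x, 31, x, 31)}
Selection E ≠ E2: {(b, a, 19, v, 22), (b, v, 22, a, 19), (c, c, 30, n, 18), (c, c, 30, p, 1), (c, n, 18, c, 30), (c, n, 18, p, 1), (c, p, 1, c, 30), (c, p, 1, n, 18), (r, b, 35, n, 27), (r, b, 35, x, 31), (r, n, 27, b, 35), (r, n, 27, x, 31), (r, x, 31, b, 35), (r, x, 31, n, 27)}
Keep only column(s) A, D2 (6 duplicate(s) eliminated): {(b, 19), (b, 22), (c, 1), (c, 18), (c, 30), (r, 27), (r, 31), (r, 35)}

{(b, 19), (b, 22), (c, 1), (c, 18), (c, 30), (r, 27), (r, 31), (r, 35)}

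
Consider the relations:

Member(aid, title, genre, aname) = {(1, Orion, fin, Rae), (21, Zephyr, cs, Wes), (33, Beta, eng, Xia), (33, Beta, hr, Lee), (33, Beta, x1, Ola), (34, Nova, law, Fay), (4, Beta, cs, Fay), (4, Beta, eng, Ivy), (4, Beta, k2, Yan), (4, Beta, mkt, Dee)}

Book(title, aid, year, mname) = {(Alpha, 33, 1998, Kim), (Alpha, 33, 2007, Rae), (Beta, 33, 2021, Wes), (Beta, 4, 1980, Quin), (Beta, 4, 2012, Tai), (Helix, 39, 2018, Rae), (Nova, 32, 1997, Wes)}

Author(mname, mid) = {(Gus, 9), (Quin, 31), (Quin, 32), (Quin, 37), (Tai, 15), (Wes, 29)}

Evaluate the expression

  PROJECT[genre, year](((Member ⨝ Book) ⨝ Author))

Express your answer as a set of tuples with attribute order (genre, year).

Member ⋈ Book (natural join on aid, title): {(33, Beta, eng, Xia, 2021, Wes), (33, Beta, hr, Lee, 2021, Wes), (33, Beta, x1, Ola, 2021, Wes), (4, Beta, cs, Fay, 1980, Quin), (4, Beta, cs, Fay, 2012, Tai), (4, Beta, eng, Ivy, 1980, Quin), (4, Beta, eng, Ivy, 2012, Tai), (4, Beta, k2, Yan, 1980, Quin), (4, Beta, k2, Yan, 2012, Tai), (4, Beta, mkt, Dee, 1980, Quin), (4, Beta, mkt, Dee, 2012, Tai)}
(Member ⨝ Book) ⋈ Author (natural join on mname): {(33, Beta, eng, Xia, 2021, Wes, 29), (33, Beta, hr, Lee, 2021, Wes, 29), (33, Beta, x1, Ola, 2021, Wes, 29), (4, Beta, cs, Fay, 1980, Quin, 31), (4, Beta, cs, Fay, 1980, Quin, 32), (4, Beta, cs, Fay, 1980, Quin, 37), (4, Beta, cs, Fay, 2012, Tai, 15), (4, Beta, eng, Ivy, 1980, Quin, 31), (4, Beta, eng, Ivy, 1980, Quin, 32), (4, Beta, eng, Ivy, 1980, Quin, 37), (4, Beta, eng, Ivy, 2012, Tai, 15), (4, Beta, k2, Yan, 1980, Quin, 31), (4, Beta, k2, Yan, 1980, Quin, 32), (4, Beta, k2, Yan, 1980, Quin, 37), (4, Beta, k2, Yan, 2012, Tai, 15), (4, Beta, mkt, Dee, 1980, Quin, 31), (4, Beta, mkt, Dee, 1980, Quin, 32), (4, Beta, mkt, Dee, 1980, Quin, 37), (4, Beta, mkt, Dee, 2012, Tai, 15)}
Projecting to genre, year (8 duplicate(s) eliminated): {(cs, 1980), (cs, 2012), (eng, 1980), (eng, 2012), (eng, 2021), (hr, 2021), (k2, 1980), (k2, 2012), (mkt, 1980), (mkt, 2012), (x1, 2021)}

{(cs, 1980), (cs, 2012), (eng, 1980), (eng, 2012), (eng, 2021), (hr, 2021), (k2, 1980), (k2, 2012), (mkt, 1980), (mkt, 2012), (x1, 2021)}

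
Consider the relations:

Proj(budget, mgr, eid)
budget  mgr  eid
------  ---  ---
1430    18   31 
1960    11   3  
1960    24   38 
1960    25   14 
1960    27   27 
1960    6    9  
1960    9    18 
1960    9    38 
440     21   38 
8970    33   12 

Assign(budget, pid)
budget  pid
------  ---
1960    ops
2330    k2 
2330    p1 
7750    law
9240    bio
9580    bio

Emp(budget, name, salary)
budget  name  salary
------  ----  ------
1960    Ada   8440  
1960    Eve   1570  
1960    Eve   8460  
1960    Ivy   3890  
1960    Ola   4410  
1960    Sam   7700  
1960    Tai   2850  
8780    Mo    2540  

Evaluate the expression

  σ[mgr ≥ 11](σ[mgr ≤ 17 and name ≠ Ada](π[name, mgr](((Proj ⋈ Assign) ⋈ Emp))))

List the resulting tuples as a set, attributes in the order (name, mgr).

{(Eve, 11), (Ivy, 11), (Ola, 11), (Sam, 11), (Tai, 11)}

Proj ⋈ Assign (natural join on budget): {(1960, 11, 3, ops), (1960, 24, 38, ops), (1960, 25, 14, ops), (1960, 27, 27, ops), (1960, 6, 9, ops), (1960, 9, 18, ops), (1960, 9, 38, ops)}
(Proj ⋈ Assign) ⋈ Emp (natural join on budget): {(1960, 11, 3, ops, Ada, 8440), (1960, 11, 3, ops, Eve, 1570), (1960, 11, 3, ops, Eve, 8460), (1960, 11, 3, ops, Ivy, 3890), (1960, 11, 3, ops, Ola, 4410), (1960, 11, 3, ops, Sam, 7700), (1960, 11, 3, ops, Tai, 2850), (1960, 24, 38, ops, Ada, 8440), (1960, 24, 38, ops, Eve, 1570), (1960, 24, 38, ops, Eve, 8460), (1960, 24, 38, ops, Ivy, 3890), (1960, 24, 38, ops, Ola, 4410), (1960, 24, 38, ops, Sam, 7700), (1960, 24, 38, ops, Tai, 2850), (1960, 25, 14, ops, Ada, 8440), (1960, 25, 14, ops, Eve, 1570), (1960, 25, 14, ops, Eve, 8460), (1960, 25, 14, ops, Ivy, 3890), (1960, 25, 14, ops, Ola, 4410), (1960, 25, 14, ops, Sam, 7700), (1960, 25, 14, ops, Tai, 2850), (1960, 27, 27, ops, Ada, 8440), (1960, 27, 27, ops, Eve, 1570), (1960, 27, 27, ops, Eve, 8460), (1960, 27, 27, ops, Ivy, 3890), (1960, 27, 27, ops, Ola, 4410), (1960, 27, 27, ops, Sam, 7700), (1960, 27, 27, ops, Tai, 2850), (1960, 6, 9, ops, Ada, 8440), (1960, 6, 9, ops, Eve, 1570), (1960, 6, 9, ops, Eve, 8460), (1960, 6, 9, ops, Ivy, 3890), (1960, 6, 9, ops, Ola, 4410), (1960, 6, 9, ops, Sam, 7700), (1960, 6, 9, ops, Tai, 2850), (1960, 9, 18, ops, Ada, 8440), (1960, 9, 18, ops, Eve, 1570), (1960, 9, 18, ops, Eve, 8460), (1960, 9, 18, ops, Ivy, 3890), (1960, 9, 18, ops, Ola, 4410), (1960, 9, 18, ops, Sam, 7700), (1960, 9, 18, ops, Tai, 2850), (1960, 9, 38, ops, Ada, 8440), (1960, 9, 38, ops, Eve, 1570), (1960, 9, 38, ops, Eve, 8460), (1960, 9, 38, ops, Ivy, 3890), (1960, 9, 38, ops, Ola, 4410), (1960, 9, 38, ops, Sam, 7700), (1960, 9, 38, ops, Tai, 2850)}
Keep only column(s) name, mgr (13 duplicate(s) eliminated): {(Ada, 11), (Ada, 24), (Ada, 25), (Ada, 27), (Ada, 6), (Ada, 9), (Eve, 11), (Eve, 24), (Eve, 25), (Eve, 27), (Eve, 6), (Eve, 9), (Ivy, 11), (Ivy, 24), (Ivy, 25), (Ivy, 27), (Ivy, 6), (Ivy, 9), (Ola, 11), (Ola, 24), (Ola, 25), (Ola, 27), (Ola, 6), (Ola, 9), (Sam, 11), (Sam, 24), (Sam, 25), (Sam, 27), (Sam, 6), (Sam, 9), (Tai, 11), (Tai, 24), (Tai, 25), (Tai, 27), (Tai, 6), (Tai, 9)}
Apply σ_{mgr ≤ 17 and name ≠ Ada}; surviving tuples: {(Eve, 11), (Eve, 6), (Eve, 9), (Ivy, 11), (Ivy, 6), (Ivy, 9), (Ola, 11), (Ola, 6), (Ola, 9), (Sam, 11), (Sam, 6), (Sam, 9), (Tai, 11), (Tai, 6), (Tai, 9)}
Apply σ_{mgr ≥ 11}; surviving tuples: {(Eve, 11), (Ivy, 11), (Ola, 11), (Sam, 11), (Tai, 11)}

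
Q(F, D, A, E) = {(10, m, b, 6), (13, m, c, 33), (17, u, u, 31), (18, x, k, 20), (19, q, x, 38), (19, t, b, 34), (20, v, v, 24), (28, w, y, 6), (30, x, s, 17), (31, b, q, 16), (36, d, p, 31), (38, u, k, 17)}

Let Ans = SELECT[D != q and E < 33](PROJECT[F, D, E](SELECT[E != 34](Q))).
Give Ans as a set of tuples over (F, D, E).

{(10, m, 6), (17, u, 31), (18, x, 20), (20, v, 24), (28, w, 6), (30, x, 17), (31, b, 16), (36, d, 31), (38, u, 17)}

Selection E != 34: {(10, m, b, 6), (13, m, c, 33), (17, u, u, 31), (18, x, k, 20), (19, q, x, 38), (20, v, v, 24), (28, w, y, 6), (30, x, s, 17), (31, b, q, 16), (36, d, p, 31), (38, u, k, 17)}
π_{F, D, E} gives {(10, m, 6), (13, m, 33), (17, u, 31), (18, x, 20), (19, q, 38), (20, v, 24), (28, w, 6), (30, x, 17), (31, b, 16), (36, d, 31), (38, u, 17)}.
Selection D != q and E < 33: {(10, m, 6), (17, u, 31), (18, x, 20), (20, v, 24), (28, w, 6), (30, x, 17), (31, b, 16), (36, d, 31), (38, u, 17)}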